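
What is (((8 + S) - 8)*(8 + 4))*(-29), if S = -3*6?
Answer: 6264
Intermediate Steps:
S = -18
(((8 + S) - 8)*(8 + 4))*(-29) = (((8 - 18) - 8)*(8 + 4))*(-29) = ((-10 - 8)*12)*(-29) = -18*12*(-29) = -216*(-29) = 6264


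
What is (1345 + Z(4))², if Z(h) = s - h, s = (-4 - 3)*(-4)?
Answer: 1874161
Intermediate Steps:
s = 28 (s = -7*(-4) = 28)
Z(h) = 28 - h
(1345 + Z(4))² = (1345 + (28 - 1*4))² = (1345 + (28 - 4))² = (1345 + 24)² = 1369² = 1874161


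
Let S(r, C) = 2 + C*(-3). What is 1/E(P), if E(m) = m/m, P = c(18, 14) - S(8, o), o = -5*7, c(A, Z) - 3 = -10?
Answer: 1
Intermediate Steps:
c(A, Z) = -7 (c(A, Z) = 3 - 10 = -7)
o = -35
S(r, C) = 2 - 3*C
P = -114 (P = -7 - (2 - 3*(-35)) = -7 - (2 + 105) = -7 - 1*107 = -7 - 107 = -114)
E(m) = 1
1/E(P) = 1/1 = 1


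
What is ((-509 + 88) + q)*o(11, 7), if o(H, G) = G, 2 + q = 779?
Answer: 2492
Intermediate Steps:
q = 777 (q = -2 + 779 = 777)
((-509 + 88) + q)*o(11, 7) = ((-509 + 88) + 777)*7 = (-421 + 777)*7 = 356*7 = 2492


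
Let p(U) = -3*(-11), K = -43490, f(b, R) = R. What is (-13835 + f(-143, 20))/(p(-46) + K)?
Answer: 13815/43457 ≈ 0.31790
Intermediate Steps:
p(U) = 33
(-13835 + f(-143, 20))/(p(-46) + K) = (-13835 + 20)/(33 - 43490) = -13815/(-43457) = -13815*(-1/43457) = 13815/43457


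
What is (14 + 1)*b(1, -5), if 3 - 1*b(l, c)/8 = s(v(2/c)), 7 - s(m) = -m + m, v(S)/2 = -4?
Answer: -480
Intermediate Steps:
v(S) = -8 (v(S) = 2*(-4) = -8)
s(m) = 7 (s(m) = 7 - (-m + m) = 7 - 1*0 = 7 + 0 = 7)
b(l, c) = -32 (b(l, c) = 24 - 8*7 = 24 - 56 = -32)
(14 + 1)*b(1, -5) = (14 + 1)*(-32) = 15*(-32) = -480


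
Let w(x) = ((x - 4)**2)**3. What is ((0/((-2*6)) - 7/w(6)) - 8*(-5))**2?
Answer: 6517809/4096 ≈ 1591.3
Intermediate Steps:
w(x) = (-4 + x)**6 (w(x) = ((-4 + x)**2)**3 = (-4 + x)**6)
((0/((-2*6)) - 7/w(6)) - 8*(-5))**2 = ((0/((-2*6)) - 7/(-4 + 6)**6) - 8*(-5))**2 = ((0/(-12) - 7/(2**6)) + 40)**2 = ((0*(-1/12) - 7/64) + 40)**2 = ((0 - 7*1/64) + 40)**2 = ((0 - 7/64) + 40)**2 = (-7/64 + 40)**2 = (2553/64)**2 = 6517809/4096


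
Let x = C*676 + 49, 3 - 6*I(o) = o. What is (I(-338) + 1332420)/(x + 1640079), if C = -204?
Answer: 7994861/9013344 ≈ 0.88700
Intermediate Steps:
I(o) = 1/2 - o/6
x = -137855 (x = -204*676 + 49 = -137904 + 49 = -137855)
(I(-338) + 1332420)/(x + 1640079) = ((1/2 - 1/6*(-338)) + 1332420)/(-137855 + 1640079) = ((1/2 + 169/3) + 1332420)/1502224 = (341/6 + 1332420)*(1/1502224) = (7994861/6)*(1/1502224) = 7994861/9013344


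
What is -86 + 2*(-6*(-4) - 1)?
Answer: -40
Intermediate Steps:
-86 + 2*(-6*(-4) - 1) = -86 + 2*(24 - 1) = -86 + 2*23 = -86 + 46 = -40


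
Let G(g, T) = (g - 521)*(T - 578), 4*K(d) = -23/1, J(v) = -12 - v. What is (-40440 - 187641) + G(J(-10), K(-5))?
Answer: 308881/4 ≈ 77220.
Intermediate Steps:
K(d) = -23/4 (K(d) = (-23/1)/4 = (-23*1)/4 = (¼)*(-23) = -23/4)
G(g, T) = (-578 + T)*(-521 + g) (G(g, T) = (-521 + g)*(-578 + T) = (-578 + T)*(-521 + g))
(-40440 - 187641) + G(J(-10), K(-5)) = (-40440 - 187641) + (301138 - 578*(-12 - 1*(-10)) - 521*(-23/4) - 23*(-12 - 1*(-10))/4) = -228081 + (301138 - 578*(-12 + 10) + 11983/4 - 23*(-12 + 10)/4) = -228081 + (301138 - 578*(-2) + 11983/4 - 23/4*(-2)) = -228081 + (301138 + 1156 + 11983/4 + 23/2) = -228081 + 1221205/4 = 308881/4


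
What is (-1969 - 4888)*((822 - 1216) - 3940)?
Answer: 29718238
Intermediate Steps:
(-1969 - 4888)*((822 - 1216) - 3940) = -6857*(-394 - 3940) = -6857*(-4334) = 29718238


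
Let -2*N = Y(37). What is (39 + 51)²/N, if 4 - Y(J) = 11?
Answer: 16200/7 ≈ 2314.3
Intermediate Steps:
Y(J) = -7 (Y(J) = 4 - 1*11 = 4 - 11 = -7)
N = 7/2 (N = -½*(-7) = 7/2 ≈ 3.5000)
(39 + 51)²/N = (39 + 51)²/(7/2) = 90²*(2/7) = 8100*(2/7) = 16200/7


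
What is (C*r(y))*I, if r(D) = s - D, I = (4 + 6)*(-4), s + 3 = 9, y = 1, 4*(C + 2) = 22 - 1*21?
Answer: 350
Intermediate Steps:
C = -7/4 (C = -2 + (22 - 1*21)/4 = -2 + (22 - 21)/4 = -2 + (1/4)*1 = -2 + 1/4 = -7/4 ≈ -1.7500)
s = 6 (s = -3 + 9 = 6)
I = -40 (I = 10*(-4) = -40)
r(D) = 6 - D
(C*r(y))*I = -7*(6 - 1*1)/4*(-40) = -7*(6 - 1)/4*(-40) = -7/4*5*(-40) = -35/4*(-40) = 350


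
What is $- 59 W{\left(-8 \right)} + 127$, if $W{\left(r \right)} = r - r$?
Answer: $127$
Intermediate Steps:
$W{\left(r \right)} = 0$
$- 59 W{\left(-8 \right)} + 127 = \left(-59\right) 0 + 127 = 0 + 127 = 127$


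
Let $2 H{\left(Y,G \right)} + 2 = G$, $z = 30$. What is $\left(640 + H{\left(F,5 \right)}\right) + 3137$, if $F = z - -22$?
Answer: $\frac{7557}{2} \approx 3778.5$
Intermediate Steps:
$F = 52$ ($F = 30 - -22 = 30 + 22 = 52$)
$H{\left(Y,G \right)} = -1 + \frac{G}{2}$
$\left(640 + H{\left(F,5 \right)}\right) + 3137 = \left(640 + \left(-1 + \frac{1}{2} \cdot 5\right)\right) + 3137 = \left(640 + \left(-1 + \frac{5}{2}\right)\right) + 3137 = \left(640 + \frac{3}{2}\right) + 3137 = \frac{1283}{2} + 3137 = \frac{7557}{2}$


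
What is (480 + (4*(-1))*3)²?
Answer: 219024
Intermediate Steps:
(480 + (4*(-1))*3)² = (480 - 4*3)² = (480 - 12)² = 468² = 219024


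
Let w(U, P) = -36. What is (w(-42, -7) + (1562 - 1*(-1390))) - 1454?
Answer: 1462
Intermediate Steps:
(w(-42, -7) + (1562 - 1*(-1390))) - 1454 = (-36 + (1562 - 1*(-1390))) - 1454 = (-36 + (1562 + 1390)) - 1454 = (-36 + 2952) - 1454 = 2916 - 1454 = 1462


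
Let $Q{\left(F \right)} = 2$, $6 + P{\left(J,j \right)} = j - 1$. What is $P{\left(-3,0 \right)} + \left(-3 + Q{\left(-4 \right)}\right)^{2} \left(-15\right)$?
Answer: $-22$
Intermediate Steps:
$P{\left(J,j \right)} = -7 + j$ ($P{\left(J,j \right)} = -6 + \left(j - 1\right) = -6 + \left(-1 + j\right) = -7 + j$)
$P{\left(-3,0 \right)} + \left(-3 + Q{\left(-4 \right)}\right)^{2} \left(-15\right) = \left(-7 + 0\right) + \left(-3 + 2\right)^{2} \left(-15\right) = -7 + \left(-1\right)^{2} \left(-15\right) = -7 + 1 \left(-15\right) = -7 - 15 = -22$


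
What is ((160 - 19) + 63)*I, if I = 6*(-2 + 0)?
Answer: -2448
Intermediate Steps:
I = -12 (I = 6*(-2) = -12)
((160 - 19) + 63)*I = ((160 - 19) + 63)*(-12) = (141 + 63)*(-12) = 204*(-12) = -2448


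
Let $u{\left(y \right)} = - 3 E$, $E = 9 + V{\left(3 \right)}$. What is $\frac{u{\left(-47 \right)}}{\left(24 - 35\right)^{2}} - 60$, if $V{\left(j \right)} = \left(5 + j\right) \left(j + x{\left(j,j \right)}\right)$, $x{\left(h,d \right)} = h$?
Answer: $- \frac{7431}{121} \approx -61.413$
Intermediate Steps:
$V{\left(j \right)} = 2 j \left(5 + j\right)$ ($V{\left(j \right)} = \left(5 + j\right) \left(j + j\right) = \left(5 + j\right) 2 j = 2 j \left(5 + j\right)$)
$E = 57$ ($E = 9 + 2 \cdot 3 \left(5 + 3\right) = 9 + 2 \cdot 3 \cdot 8 = 9 + 48 = 57$)
$u{\left(y \right)} = -171$ ($u{\left(y \right)} = \left(-3\right) 57 = -171$)
$\frac{u{\left(-47 \right)}}{\left(24 - 35\right)^{2}} - 60 = - \frac{171}{\left(24 - 35\right)^{2}} - 60 = - \frac{171}{\left(-11\right)^{2}} - 60 = - \frac{171}{121} - 60 = - \frac{7431}{121}$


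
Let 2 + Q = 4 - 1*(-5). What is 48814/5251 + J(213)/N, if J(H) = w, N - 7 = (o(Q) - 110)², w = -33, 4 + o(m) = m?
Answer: 559039901/60155456 ≈ 9.2933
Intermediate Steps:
Q = 7 (Q = -2 + (4 - 1*(-5)) = -2 + (4 + 5) = -2 + 9 = 7)
o(m) = -4 + m
N = 11456 (N = 7 + ((-4 + 7) - 110)² = 7 + (3 - 110)² = 7 + (-107)² = 7 + 11449 = 11456)
J(H) = -33
48814/5251 + J(213)/N = 48814/5251 - 33/11456 = 559039901/60155456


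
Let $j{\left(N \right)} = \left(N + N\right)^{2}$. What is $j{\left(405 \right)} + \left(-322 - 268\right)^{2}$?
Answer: $1004200$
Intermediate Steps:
$j{\left(N \right)} = 4 N^{2}$ ($j{\left(N \right)} = \left(2 N\right)^{2} = 4 N^{2}$)
$j{\left(405 \right)} + \left(-322 - 268\right)^{2} = 4 \cdot 405^{2} + \left(-322 - 268\right)^{2} = 4 \cdot 164025 + \left(-590\right)^{2} = 656100 + 348100 = 1004200$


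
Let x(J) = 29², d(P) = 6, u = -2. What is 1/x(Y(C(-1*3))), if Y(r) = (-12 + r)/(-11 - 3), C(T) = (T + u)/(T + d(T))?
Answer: 1/841 ≈ 0.0011891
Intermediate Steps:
C(T) = (-2 + T)/(6 + T) (C(T) = (T - 2)/(T + 6) = (-2 + T)/(6 + T))
Y(r) = 6/7 - r/14 (Y(r) = (-12 + r)/(-14) = (-12 + r)*(-1/14) = 6/7 - r/14)
x(J) = 841
1/x(Y(C(-1*3))) = 1/841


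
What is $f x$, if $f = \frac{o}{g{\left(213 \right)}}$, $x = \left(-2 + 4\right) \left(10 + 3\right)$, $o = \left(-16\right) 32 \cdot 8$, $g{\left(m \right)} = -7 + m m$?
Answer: $- \frac{53248}{22681} \approx -2.3477$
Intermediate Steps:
$g{\left(m \right)} = -7 + m^{2}$
$o = -4096$ ($o = \left(-512\right) 8 = -4096$)
$x = 26$ ($x = 2 \cdot 13 = 26$)
$f = - \frac{2048}{22681}$ ($f = - \frac{4096}{-7 + 213^{2}} = - \frac{4096}{-7 + 45369} = - \frac{4096}{45362} = \left(-4096\right) \frac{1}{45362} = - \frac{2048}{22681} \approx -0.090296$)
$f x = \left(- \frac{2048}{22681}\right) 26 = - \frac{53248}{22681}$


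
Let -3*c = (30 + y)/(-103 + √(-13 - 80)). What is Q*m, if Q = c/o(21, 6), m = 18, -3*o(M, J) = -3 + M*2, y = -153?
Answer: 38007/69563 + 369*I*√93/69563 ≈ 0.54637 + 0.051155*I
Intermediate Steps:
o(M, J) = 1 - 2*M/3 (o(M, J) = -(-3 + M*2)/3 = -(-3 + 2*M)/3 = 1 - 2*M/3)
c = 41/(-103 + I*√93) (c = -(30 - 153)/(3*(-103 + √(-13 - 80))) = -(-41)/(-103 + √(-93)) = -(-41)/(-103 + I*√93) = 41/(-103 + I*√93) ≈ -0.3946 - 0.036945*I)
Q = 4223/139126 + 41*I*√93/139126 (Q = (-4223/10702 - 41*I*√93/10702)/(1 - ⅔*21) = (-4223/10702 - 41*I*√93/10702)/(1 - 14) = (-4223/10702 - 41*I*√93/10702)/(-13) = (-4223/10702 - 41*I*√93/10702)*(-1/13) = 4223/139126 + 41*I*√93/139126 ≈ 0.030354 + 0.002842*I)
Q*m = (4223/139126 + 41*I*√93/139126)*18 = 38007/69563 + 369*I*√93/69563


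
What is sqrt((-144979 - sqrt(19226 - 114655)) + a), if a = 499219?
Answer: sqrt(354240 - I*sqrt(95429)) ≈ 595.18 - 0.26*I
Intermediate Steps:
sqrt((-144979 - sqrt(19226 - 114655)) + a) = sqrt((-144979 - sqrt(19226 - 114655)) + 499219) = sqrt((-144979 - sqrt(-95429)) + 499219) = sqrt((-144979 - I*sqrt(95429)) + 499219) = sqrt(354240 - I*sqrt(95429))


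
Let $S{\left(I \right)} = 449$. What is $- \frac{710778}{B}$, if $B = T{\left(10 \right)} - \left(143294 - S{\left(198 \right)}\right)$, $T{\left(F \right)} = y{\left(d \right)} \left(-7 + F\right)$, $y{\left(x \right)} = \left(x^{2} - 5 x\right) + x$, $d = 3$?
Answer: $\frac{118463}{23809} \approx 4.9756$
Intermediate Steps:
$y{\left(x \right)} = x^{2} - 4 x$
$T{\left(F \right)} = 21 - 3 F$ ($T{\left(F \right)} = 3 \left(-4 + 3\right) \left(-7 + F\right) = 3 \left(-1\right) \left(-7 + F\right) = - 3 \left(-7 + F\right) = 21 - 3 F$)
$B = -142854$ ($B = \left(21 - 30\right) - \left(143294 - 449\right) = -9 - 142845 = -142854$)
$- \frac{710778}{B} = - \frac{710778}{-142854} = \left(-710778\right) \left(- \frac{1}{142854}\right) = \frac{118463}{23809}$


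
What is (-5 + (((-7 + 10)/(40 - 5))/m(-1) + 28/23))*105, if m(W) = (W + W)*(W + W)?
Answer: -36333/92 ≈ -394.92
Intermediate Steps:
m(W) = 4*W**2 (m(W) = (2*W)*(2*W) = 4*W**2)
(-5 + (((-7 + 10)/(40 - 5))/m(-1) + 28/23))*105 = (-5 + (((-7 + 10)/(40 - 5))/((4*(-1)**2)) + 28/23))*105 = (-5 + ((3/35)/((4*1)) + 28*(1/23)))*105 = (-5 + ((3*(1/35))/4 + 28/23))*105 = (-5 + ((3/35)*(1/4) + 28/23))*105 = (-5 + (3/140 + 28/23))*105 = (-5 + 3989/3220)*105 = -12111/3220*105 = -36333/92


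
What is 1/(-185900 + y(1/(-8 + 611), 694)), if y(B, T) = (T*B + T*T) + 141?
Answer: 603/178414525 ≈ 3.3798e-6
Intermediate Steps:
y(B, T) = 141 + T² + B*T (y(B, T) = (B*T + T²) + 141 = (T² + B*T) + 141 = 141 + T² + B*T)
1/(-185900 + y(1/(-8 + 611), 694)) = 1/(-185900 + (141 + 694² + 694/(-8 + 611))) = 1/(-185900 + (141 + 481636 + 694/603)) = 1/(-185900 + 290512225/603) = 1/(178414525/603) = 603/178414525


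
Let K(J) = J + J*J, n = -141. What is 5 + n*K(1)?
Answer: -277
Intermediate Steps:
K(J) = J + J²
5 + n*K(1) = 5 - 141*(1 + 1) = 5 - 141*2 = 5 - 282 = -277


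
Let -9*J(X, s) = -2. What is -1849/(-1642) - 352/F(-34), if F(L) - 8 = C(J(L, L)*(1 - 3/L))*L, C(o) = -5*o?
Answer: -2192299/362882 ≈ -6.0414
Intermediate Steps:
J(X, s) = 2/9 (J(X, s) = -⅑*(-2) = 2/9)
F(L) = 8 + L*(-10/9 + 10/(3*L)) (F(L) = 8 + (-10*(1 - 3/L)/9)*L = 8 + (-5*(2/9 - 2/(3*L)))*L = 8 + (-10/9 + 10/(3*L))*L = 8 + L*(-10/9 + 10/(3*L)))
-1849/(-1642) - 352/F(-34) = -1849/(-1642) - 352/(34/3 - 10/9*(-34)) = -1849*(-1/1642) - 352/(34/3 + 340/9) = 1849/1642 - 352/442/9 = 1849/1642 - 352*9/442 = 1849/1642 - 1584/221 = -2192299/362882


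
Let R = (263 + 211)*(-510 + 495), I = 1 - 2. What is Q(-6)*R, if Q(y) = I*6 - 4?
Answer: 71100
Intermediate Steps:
I = -1
Q(y) = -10 (Q(y) = -1*6 - 4 = -6 - 4 = -10)
R = -7110 (R = 474*(-15) = -7110)
Q(-6)*R = -10*(-7110) = 71100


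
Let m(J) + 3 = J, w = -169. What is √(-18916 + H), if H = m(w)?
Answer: 4*I*√1193 ≈ 138.16*I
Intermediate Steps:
m(J) = -3 + J
H = -172 (H = -3 - 169 = -172)
√(-18916 + H) = √(-18916 - 172) = √(-19088) = 4*I*√1193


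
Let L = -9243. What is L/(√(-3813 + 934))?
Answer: 9243*I*√2879/2879 ≈ 172.26*I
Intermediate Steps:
L/(√(-3813 + 934)) = -9243/√(-3813 + 934) = -9243*(-I*√2879/2879) = -(-9243)*I*√2879/2879 = 9243*I*√2879/2879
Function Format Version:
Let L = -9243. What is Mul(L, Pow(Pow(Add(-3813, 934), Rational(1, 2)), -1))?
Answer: Mul(Rational(9243, 2879), I, Pow(2879, Rational(1, 2))) ≈ Mul(172.26, I)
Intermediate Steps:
Mul(L, Pow(Pow(Add(-3813, 934), Rational(1, 2)), -1)) = Mul(-9243, Pow(Pow(Add(-3813, 934), Rational(1, 2)), -1)) = Mul(-9243, Pow(Pow(-2879, Rational(1, 2)), -1)) = Mul(-9243, Pow(Mul(I, Pow(2879, Rational(1, 2))), -1)) = Mul(-9243, Mul(Rational(-1, 2879), I, Pow(2879, Rational(1, 2)))) = Mul(Rational(9243, 2879), I, Pow(2879, Rational(1, 2)))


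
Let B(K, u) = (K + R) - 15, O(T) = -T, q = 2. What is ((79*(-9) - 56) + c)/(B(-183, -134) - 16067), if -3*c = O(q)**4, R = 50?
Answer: 2317/48645 ≈ 0.047631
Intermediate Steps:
B(K, u) = 35 + K (B(K, u) = (K + 50) - 15 = (50 + K) - 15 = 35 + K)
c = -16/3 (c = -(-1*2)**4/3 = -1/3*(-2)**4 = -1/3*16 = -16/3 ≈ -5.3333)
((79*(-9) - 56) + c)/(B(-183, -134) - 16067) = ((79*(-9) - 56) - 16/3)/((35 - 183) - 16067) = ((-711 - 56) - 16/3)/(-148 - 16067) = (-767 - 16/3)/(-16215) = -2317/3*(-1/16215) = 2317/48645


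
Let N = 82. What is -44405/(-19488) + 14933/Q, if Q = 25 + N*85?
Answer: 601627279/136318560 ≈ 4.4134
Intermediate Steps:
Q = 6995 (Q = 25 + 82*85 = 25 + 6970 = 6995)
-44405/(-19488) + 14933/Q = -44405/(-19488) + 14933/6995 = -44405*(-1/19488) + 14933*(1/6995) = 44405/19488 + 14933/6995 = 601627279/136318560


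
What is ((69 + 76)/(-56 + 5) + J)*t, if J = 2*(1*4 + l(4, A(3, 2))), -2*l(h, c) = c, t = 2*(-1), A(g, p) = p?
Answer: -322/51 ≈ -6.3137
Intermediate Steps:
t = -2
l(h, c) = -c/2
J = 6 (J = 2*(1*4 - ½*2) = 2*(4 - 1) = 2*3 = 6)
((69 + 76)/(-56 + 5) + J)*t = ((69 + 76)/(-56 + 5) + 6)*(-2) = (145/(-51) + 6)*(-2) = (145*(-1/51) + 6)*(-2) = (-145/51 + 6)*(-2) = (161/51)*(-2) = -322/51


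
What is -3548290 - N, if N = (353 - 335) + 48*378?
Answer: -3566452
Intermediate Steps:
N = 18162 (N = 18 + 18144 = 18162)
-3548290 - N = -3548290 - 1*18162 = -3548290 - 18162 = -3566452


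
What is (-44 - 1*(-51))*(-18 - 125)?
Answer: -1001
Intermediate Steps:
(-44 - 1*(-51))*(-18 - 125) = (-44 + 51)*(-143) = 7*(-143) = -1001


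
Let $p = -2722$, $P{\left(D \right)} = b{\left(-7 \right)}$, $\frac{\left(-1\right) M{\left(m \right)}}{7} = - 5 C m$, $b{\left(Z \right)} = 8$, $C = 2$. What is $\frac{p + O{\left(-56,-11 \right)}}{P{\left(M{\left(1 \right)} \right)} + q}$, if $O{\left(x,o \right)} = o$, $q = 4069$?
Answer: $- \frac{911}{1359} \approx -0.67035$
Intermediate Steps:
$M{\left(m \right)} = 70 m$ ($M{\left(m \right)} = - 7 \left(-5\right) 2 m = - 7 \left(- 10 m\right) = 70 m$)
$P{\left(D \right)} = 8$
$\frac{p + O{\left(-56,-11 \right)}}{P{\left(M{\left(1 \right)} \right)} + q} = \frac{-2722 - 11}{8 + 4069} = - \frac{2733}{4077} = \left(-2733\right) \frac{1}{4077} = - \frac{911}{1359}$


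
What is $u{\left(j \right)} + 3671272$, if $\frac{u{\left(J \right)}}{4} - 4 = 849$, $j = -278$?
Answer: $3674684$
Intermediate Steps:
$u{\left(J \right)} = 3412$ ($u{\left(J \right)} = 16 + 4 \cdot 849 = 16 + 3396 = 3412$)
$u{\left(j \right)} + 3671272 = 3412 + 3671272 = 3674684$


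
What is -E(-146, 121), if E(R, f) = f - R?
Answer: -267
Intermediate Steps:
-E(-146, 121) = -(121 - 1*(-146)) = -(121 + 146) = -1*267 = -267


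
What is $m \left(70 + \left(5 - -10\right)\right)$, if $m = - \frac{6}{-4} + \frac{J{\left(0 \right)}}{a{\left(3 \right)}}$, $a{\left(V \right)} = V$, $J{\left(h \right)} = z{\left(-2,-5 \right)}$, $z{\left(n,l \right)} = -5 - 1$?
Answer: $- \frac{85}{2} \approx -42.5$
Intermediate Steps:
$z{\left(n,l \right)} = -6$ ($z{\left(n,l \right)} = -5 - 1 = -6$)
$J{\left(h \right)} = -6$
$m = - \frac{1}{2}$ ($m = - \frac{6}{-4} - \frac{6}{3} = \left(-6\right) \left(- \frac{1}{4}\right) - 2 = \frac{3}{2} - 2 = - \frac{1}{2} \approx -0.5$)
$m \left(70 + \left(5 - -10\right)\right) = - \frac{70 + \left(5 - -10\right)}{2} = - \frac{70 + \left(5 + 10\right)}{2} = - \frac{70 + 15}{2} = \left(- \frac{1}{2}\right) 85 = - \frac{85}{2}$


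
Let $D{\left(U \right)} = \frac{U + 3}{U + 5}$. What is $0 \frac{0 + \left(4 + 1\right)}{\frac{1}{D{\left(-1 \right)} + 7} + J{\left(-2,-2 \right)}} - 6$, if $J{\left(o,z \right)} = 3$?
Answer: $-6$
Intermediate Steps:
$D{\left(U \right)} = \frac{3 + U}{5 + U}$
$0 \frac{0 + \left(4 + 1\right)}{\frac{1}{D{\left(-1 \right)} + 7} + J{\left(-2,-2 \right)}} - 6 = 0 \frac{0 + \left(4 + 1\right)}{\frac{1}{\frac{3 - 1}{5 - 1} + 7} + 3} - 6 = 0 \frac{0 + 5}{\frac{1}{\frac{1}{4} \cdot 2 + 7} + 3} - 6 = 0 \frac{5}{\frac{1}{\frac{1}{4} \cdot 2 + 7} + 3} - 6 = 0 \frac{5}{\frac{1}{\frac{1}{2} + 7} + 3} - 6 = 0 \frac{5}{\frac{1}{\frac{15}{2}} + 3} - 6 = 0 \frac{5}{\frac{2}{15} + 3} - 6 = 0 \frac{5}{\frac{47}{15}} - 6 = 0 \cdot 5 \cdot \frac{15}{47} - 6 = 0 \cdot \frac{75}{47} - 6 = 0 - 6 = -6$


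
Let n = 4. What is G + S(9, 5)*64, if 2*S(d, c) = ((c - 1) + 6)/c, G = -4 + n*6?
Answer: 84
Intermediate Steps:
G = 20 (G = -4 + 4*6 = -4 + 24 = 20)
S(d, c) = (5 + c)/(2*c) (S(d, c) = (((c - 1) + 6)/c)/2 = (((-1 + c) + 6)/c)/2 = ((5 + c)/c)/2 = (5 + c)/(2*c))
G + S(9, 5)*64 = 20 + ((½)*(5 + 5)/5)*64 = 20 + ((½)*(⅕)*10)*64 = 20 + 1*64 = 20 + 64 = 84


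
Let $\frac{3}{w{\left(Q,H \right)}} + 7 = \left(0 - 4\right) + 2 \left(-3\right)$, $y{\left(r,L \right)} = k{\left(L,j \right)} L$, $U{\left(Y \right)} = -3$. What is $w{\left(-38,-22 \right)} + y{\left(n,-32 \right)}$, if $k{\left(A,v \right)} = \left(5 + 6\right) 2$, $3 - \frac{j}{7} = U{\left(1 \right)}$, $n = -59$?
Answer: $- \frac{11971}{17} \approx -704.18$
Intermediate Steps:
$j = 42$ ($j = 21 - -21 = 21 + 21 = 42$)
$k{\left(A,v \right)} = 22$ ($k{\left(A,v \right)} = 11 \cdot 2 = 22$)
$y{\left(r,L \right)} = 22 L$
$w{\left(Q,H \right)} = - \frac{3}{17}$ ($w{\left(Q,H \right)} = \frac{3}{-7 + \left(\left(0 - 4\right) + 2 \left(-3\right)\right)} = \frac{3}{-7 + \left(\left(0 - 4\right) - 6\right)} = \frac{3}{-7 - 10} = \frac{3}{-17} = 3 \left(- \frac{1}{17}\right) = - \frac{3}{17}$)
$w{\left(-38,-22 \right)} + y{\left(n,-32 \right)} = - \frac{3}{17} + 22 \left(-32\right) = - \frac{3}{17} - 704 = - \frac{11971}{17}$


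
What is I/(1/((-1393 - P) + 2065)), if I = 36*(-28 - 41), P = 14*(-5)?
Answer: -1843128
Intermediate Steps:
P = -70
I = -2484 (I = 36*(-69) = -2484)
I/(1/((-1393 - P) + 2065)) = -(1669248 + 173880) = -2484/(1/((-1393 + 70) + 2065)) = -2484/(1/(-1323 + 2065)) = -2484/(1/742) = -2484/1/742 = -2484*742 = -1843128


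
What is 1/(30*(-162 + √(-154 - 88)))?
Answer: -27/132430 - 11*I*√2/794580 ≈ -0.00020388 - 1.9578e-5*I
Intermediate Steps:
1/(30*(-162 + √(-154 - 88))) = 1/(30*(-162 + √(-242))) = 1/(30*(-162 + 11*I*√2)) = 1/(-4860 + 330*I*√2)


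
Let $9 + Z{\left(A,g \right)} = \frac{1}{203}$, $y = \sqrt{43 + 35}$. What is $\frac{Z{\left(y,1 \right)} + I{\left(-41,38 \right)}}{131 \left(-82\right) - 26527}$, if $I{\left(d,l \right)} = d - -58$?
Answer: $- \frac{1625}{7565607} \approx -0.00021479$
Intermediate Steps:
$y = \sqrt{78} \approx 8.8318$
$I{\left(d,l \right)} = 58 + d$ ($I{\left(d,l \right)} = d + 58 = 58 + d$)
$Z{\left(A,g \right)} = - \frac{1826}{203}$ ($Z{\left(A,g \right)} = -9 + \frac{1}{203} = - \frac{1826}{203}$)
$\frac{Z{\left(y,1 \right)} + I{\left(-41,38 \right)}}{131 \left(-82\right) - 26527} = \frac{- \frac{1826}{203} + \left(58 - 41\right)}{131 \left(-82\right) - 26527} = \frac{- \frac{1826}{203} + 17}{-10742 - 26527} = \frac{1625}{203 \left(-37269\right)} = \frac{1625}{203} \left(- \frac{1}{37269}\right) = - \frac{1625}{7565607}$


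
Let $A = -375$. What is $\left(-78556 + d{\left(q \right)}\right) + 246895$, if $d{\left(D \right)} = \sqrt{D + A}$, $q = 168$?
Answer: $168339 + 3 i \sqrt{23} \approx 1.6834 \cdot 10^{5} + 14.387 i$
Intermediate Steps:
$d{\left(D \right)} = \sqrt{-375 + D}$ ($d{\left(D \right)} = \sqrt{D - 375} = \sqrt{-375 + D}$)
$\left(-78556 + d{\left(q \right)}\right) + 246895 = \left(-78556 + \sqrt{-375 + 168}\right) + 246895 = \left(-78556 + \sqrt{-207}\right) + 246895 = \left(-78556 + 3 i \sqrt{23}\right) + 246895 = 168339 + 3 i \sqrt{23}$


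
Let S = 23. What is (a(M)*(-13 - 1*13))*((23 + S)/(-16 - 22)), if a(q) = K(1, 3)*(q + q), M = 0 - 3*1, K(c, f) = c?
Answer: -3588/19 ≈ -188.84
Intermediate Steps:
M = -3 (M = 0 - 3 = -3)
a(q) = 2*q (a(q) = 1*(q + q) = 1*(2*q) = 2*q)
(a(M)*(-13 - 1*13))*((23 + S)/(-16 - 22)) = ((2*(-3))*(-13 - 1*13))*((23 + 23)/(-16 - 22)) = (-6*(-13 - 13))*(46/(-38)) = (-6*(-26))*(46*(-1/38)) = 156*(-23/19) = -3588/19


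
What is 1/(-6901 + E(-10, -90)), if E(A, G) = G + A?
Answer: -1/7001 ≈ -0.00014284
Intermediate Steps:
E(A, G) = A + G
1/(-6901 + E(-10, -90)) = 1/(-6901 + (-10 - 90)) = 1/(-6901 - 100) = 1/(-7001) = -1/7001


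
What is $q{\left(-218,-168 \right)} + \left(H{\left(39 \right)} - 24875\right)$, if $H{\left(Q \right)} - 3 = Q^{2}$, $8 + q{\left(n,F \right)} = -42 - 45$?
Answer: $-23446$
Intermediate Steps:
$q{\left(n,F \right)} = -95$ ($q{\left(n,F \right)} = -8 - 87 = -95$)
$H{\left(Q \right)} = 3 + Q^{2}$
$q{\left(-218,-168 \right)} + \left(H{\left(39 \right)} - 24875\right) = -95 - \left(24872 - 1521\right) = -95 + \left(\left(3 + 1521\right) - 24875\right) = -95 + \left(1524 - 24875\right) = -95 - 23351 = -23446$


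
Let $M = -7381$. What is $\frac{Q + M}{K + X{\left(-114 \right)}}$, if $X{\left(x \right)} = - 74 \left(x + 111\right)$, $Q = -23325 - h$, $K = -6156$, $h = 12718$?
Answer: $\frac{944}{129} \approx 7.3178$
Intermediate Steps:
$Q = -36043$ ($Q = -23325 - 12718 = -36043$)
$X{\left(x \right)} = -8214 - 74 x$ ($X{\left(x \right)} = - 74 \left(111 + x\right) = -8214 - 74 x$)
$\frac{Q + M}{K + X{\left(-114 \right)}} = \frac{-36043 - 7381}{-6156 - -222} = - \frac{43424}{-6156 + \left(-8214 + 8436\right)} = - \frac{43424}{-6156 + 222} = - \frac{43424}{-5934} = \left(-43424\right) \left(- \frac{1}{5934}\right) = \frac{944}{129}$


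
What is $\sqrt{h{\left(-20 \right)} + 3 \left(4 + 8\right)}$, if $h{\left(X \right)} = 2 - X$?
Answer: $\sqrt{58} \approx 7.6158$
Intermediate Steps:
$\sqrt{h{\left(-20 \right)} + 3 \left(4 + 8\right)} = \sqrt{\left(2 - -20\right) + 3 \left(4 + 8\right)} = \sqrt{\left(2 + 20\right) + 3 \cdot 12} = \sqrt{22 + 36} = \sqrt{58}$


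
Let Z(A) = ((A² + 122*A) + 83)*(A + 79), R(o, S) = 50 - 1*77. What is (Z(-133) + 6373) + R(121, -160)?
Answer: -77138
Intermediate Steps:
R(o, S) = -27 (R(o, S) = 50 - 77 = -27)
Z(A) = (79 + A)*(83 + A² + 122*A) (Z(A) = (83 + A² + 122*A)*(79 + A) = (79 + A)*(83 + A² + 122*A))
(Z(-133) + 6373) + R(121, -160) = ((6557 + (-133)³ + 201*(-133)² + 9721*(-133)) + 6373) - 27 = ((6557 - 2352637 + 201*17689 - 1292893) + 6373) - 27 = ((6557 - 2352637 + 3555489 - 1292893) + 6373) - 27 = (-83484 + 6373) - 27 = -77111 - 27 = -77138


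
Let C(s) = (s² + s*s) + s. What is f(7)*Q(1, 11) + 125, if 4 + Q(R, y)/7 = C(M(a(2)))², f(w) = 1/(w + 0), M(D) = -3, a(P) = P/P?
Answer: 346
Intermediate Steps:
a(P) = 1
f(w) = 1/w
C(s) = s + 2*s² (C(s) = (s² + s²) + s = 2*s² + s = s + 2*s²)
Q(R, y) = 1547 (Q(R, y) = -28 + 7*(-3*(1 + 2*(-3)))² = -28 + 7*(-3*(1 - 6))² = -28 + 7*(-3*(-5))² = -28 + 7*15² = -28 + 7*225 = -28 + 1575 = 1547)
f(7)*Q(1, 11) + 125 = 1547/7 + 125 = (⅐)*1547 + 125 = 221 + 125 = 346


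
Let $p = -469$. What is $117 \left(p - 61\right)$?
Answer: $-62010$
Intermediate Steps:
$117 \left(p - 61\right) = 117 \left(-469 - 61\right) = 117 \left(-530\right) = -62010$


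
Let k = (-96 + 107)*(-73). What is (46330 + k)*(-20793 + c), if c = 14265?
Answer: -297200256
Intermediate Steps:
k = -803 (k = 11*(-73) = -803)
(46330 + k)*(-20793 + c) = (46330 - 803)*(-20793 + 14265) = 45527*(-6528) = -297200256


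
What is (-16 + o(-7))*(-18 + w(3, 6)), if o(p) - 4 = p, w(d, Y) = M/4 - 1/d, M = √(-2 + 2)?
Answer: 1045/3 ≈ 348.33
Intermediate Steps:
M = 0 (M = √0 = 0)
w(d, Y) = -1/d (w(d, Y) = 0/4 - 1/d = 0*(¼) - 1/d = 0 - 1/d = -1/d)
o(p) = 4 + p
(-16 + o(-7))*(-18 + w(3, 6)) = (-16 + (4 - 7))*(-18 - 1/3) = (-16 - 3)*(-18 - 1*⅓) = -19*(-18 - ⅓) = -19*(-55/3) = 1045/3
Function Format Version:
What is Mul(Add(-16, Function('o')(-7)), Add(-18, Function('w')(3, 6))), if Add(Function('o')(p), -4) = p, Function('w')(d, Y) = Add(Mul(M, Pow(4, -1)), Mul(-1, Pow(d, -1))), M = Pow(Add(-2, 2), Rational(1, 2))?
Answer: Rational(1045, 3) ≈ 348.33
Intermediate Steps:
M = 0 (M = Pow(0, Rational(1, 2)) = 0)
Function('w')(d, Y) = Mul(-1, Pow(d, -1)) (Function('w')(d, Y) = Add(Mul(0, Pow(4, -1)), Mul(-1, Pow(d, -1))) = Add(Mul(0, Rational(1, 4)), Mul(-1, Pow(d, -1))) = Add(0, Mul(-1, Pow(d, -1))) = Mul(-1, Pow(d, -1)))
Function('o')(p) = Add(4, p)
Mul(Add(-16, Function('o')(-7)), Add(-18, Function('w')(3, 6))) = Mul(Add(-16, Add(4, -7)), Add(-18, Mul(-1, Pow(3, -1)))) = Mul(Add(-16, -3), Add(-18, Mul(-1, Rational(1, 3)))) = Mul(-19, Add(-18, Rational(-1, 3))) = Mul(-19, Rational(-55, 3)) = Rational(1045, 3)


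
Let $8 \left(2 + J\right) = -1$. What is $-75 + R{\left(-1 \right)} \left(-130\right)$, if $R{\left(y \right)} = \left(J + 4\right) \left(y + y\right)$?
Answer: $\frac{825}{2} \approx 412.5$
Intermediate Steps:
$J = - \frac{17}{8}$ ($J = -2 + \frac{1}{8} \left(-1\right) = -2 - \frac{1}{8} = - \frac{17}{8} \approx -2.125$)
$R{\left(y \right)} = \frac{15 y}{4}$ ($R{\left(y \right)} = \left(- \frac{17}{8} + 4\right) \left(y + y\right) = \frac{15 \cdot 2 y}{8} = \frac{15 y}{4}$)
$-75 + R{\left(-1 \right)} \left(-130\right) = -75 + \frac{15}{4} \left(-1\right) \left(-130\right) = -75 - - \frac{975}{2} = -75 + \frac{975}{2} = \frac{825}{2}$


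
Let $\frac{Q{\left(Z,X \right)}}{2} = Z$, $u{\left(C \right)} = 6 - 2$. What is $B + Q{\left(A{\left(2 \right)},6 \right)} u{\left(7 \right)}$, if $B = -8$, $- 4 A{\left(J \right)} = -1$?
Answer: $-6$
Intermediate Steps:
$A{\left(J \right)} = \frac{1}{4}$ ($A{\left(J \right)} = \left(- \frac{1}{4}\right) \left(-1\right) = \frac{1}{4}$)
$u{\left(C \right)} = 4$
$Q{\left(Z,X \right)} = 2 Z$
$B + Q{\left(A{\left(2 \right)},6 \right)} u{\left(7 \right)} = -8 + 2 \cdot \frac{1}{4} \cdot 4 = -8 + \frac{1}{2} \cdot 4 = -8 + 2 = -6$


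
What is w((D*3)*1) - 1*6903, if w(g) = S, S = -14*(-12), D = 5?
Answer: -6735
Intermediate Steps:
S = 168
w(g) = 168
w((D*3)*1) - 1*6903 = 168 - 1*6903 = 168 - 6903 = -6735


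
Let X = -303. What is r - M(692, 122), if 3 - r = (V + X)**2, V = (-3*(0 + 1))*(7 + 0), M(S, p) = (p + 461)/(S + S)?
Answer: -145283215/1384 ≈ -1.0497e+5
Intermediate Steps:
M(S, p) = (461 + p)/(2*S) (M(S, p) = (461 + p)/((2*S)) = (461 + p)*(1/(2*S)) = (461 + p)/(2*S))
V = -21 (V = -3*1*7 = -3*7 = -21)
r = -104973 (r = 3 - (-21 - 303)**2 = 3 - 1*(-324)**2 = 3 - 1*104976 = 3 - 104976 = -104973)
r - M(692, 122) = -104973 - (461 + 122)/(2*692) = -104973 - 583/(2*692) = -104973 - 1*583/1384 = -104973 - 583/1384 = -145283215/1384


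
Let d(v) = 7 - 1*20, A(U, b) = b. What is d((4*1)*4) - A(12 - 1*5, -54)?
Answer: 41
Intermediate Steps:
d(v) = -13 (d(v) = 7 - 20 = -13)
d((4*1)*4) - A(12 - 1*5, -54) = -13 - 1*(-54) = -13 + 54 = 41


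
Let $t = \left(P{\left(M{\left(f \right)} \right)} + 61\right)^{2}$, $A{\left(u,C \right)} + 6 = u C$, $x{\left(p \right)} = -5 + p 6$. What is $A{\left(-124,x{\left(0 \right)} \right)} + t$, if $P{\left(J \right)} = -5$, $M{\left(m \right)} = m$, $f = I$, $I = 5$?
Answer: $3750$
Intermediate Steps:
$f = 5$
$x{\left(p \right)} = -5 + 6 p$
$A{\left(u,C \right)} = -6 + C u$ ($A{\left(u,C \right)} = -6 + u C = -6 + C u$)
$t = 3136$ ($t = \left(-5 + 61\right)^{2} = 56^{2} = 3136$)
$A{\left(-124,x{\left(0 \right)} \right)} + t = \left(-6 + \left(-5 + 6 \cdot 0\right) \left(-124\right)\right) + 3136 = \left(-6 + \left(-5 + 0\right) \left(-124\right)\right) + 3136 = \left(-6 - -620\right) + 3136 = \left(-6 + 620\right) + 3136 = 614 + 3136 = 3750$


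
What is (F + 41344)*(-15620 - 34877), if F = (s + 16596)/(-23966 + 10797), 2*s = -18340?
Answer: -27493177999870/13169 ≈ -2.0877e+9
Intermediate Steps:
s = -9170 (s = (½)*(-18340) = -9170)
F = -7426/13169 (F = (-9170 + 16596)/(-23966 + 10797) = 7426/(-13169) = 7426*(-1/13169) = -7426/13169 ≈ -0.56390)
(F + 41344)*(-15620 - 34877) = (-7426/13169 + 41344)*(-15620 - 34877) = (544451710/13169)*(-50497) = -27493177999870/13169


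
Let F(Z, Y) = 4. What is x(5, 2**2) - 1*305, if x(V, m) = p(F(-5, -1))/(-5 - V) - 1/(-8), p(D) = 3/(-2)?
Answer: -12189/40 ≈ -304.73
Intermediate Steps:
p(D) = -3/2 (p(D) = 3*(-1/2) = -3/2)
x(V, m) = 1/8 - 3/(2*(-5 - V)) (x(V, m) = -3/(2*(-5 - V)) - 1/(-8) = -3/(2*(-5 - V)) - 1*(-1/8) = -3/(2*(-5 - V)) + 1/8 = 1/8 - 3/(2*(-5 - V)))
x(5, 2**2) - 1*305 = (17 + 5)/(8*(5 + 5)) - 1*305 = (1/8)*22/10 - 305 = (1/8)*(1/10)*22 - 305 = 11/40 - 305 = -12189/40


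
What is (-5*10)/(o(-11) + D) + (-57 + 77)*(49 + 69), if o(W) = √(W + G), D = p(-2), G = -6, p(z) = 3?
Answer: 30605/13 + 25*I*√17/13 ≈ 2354.2 + 7.929*I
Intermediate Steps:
D = 3
o(W) = √(-6 + W) (o(W) = √(W - 6) = √(-6 + W))
(-5*10)/(o(-11) + D) + (-57 + 77)*(49 + 69) = (-5*10)/(√(-6 - 11) + 3) + (-57 + 77)*(49 + 69) = -50/(√(-17) + 3) + 20*118 = -50/(I*√17 + 3) + 2360 = -50/(3 + I*√17) + 2360 = 2360 - 50/(3 + I*√17)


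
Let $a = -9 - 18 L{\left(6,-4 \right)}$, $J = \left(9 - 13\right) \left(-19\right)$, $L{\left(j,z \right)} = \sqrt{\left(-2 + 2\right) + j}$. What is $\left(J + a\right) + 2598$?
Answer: $2665 - 18 \sqrt{6} \approx 2620.9$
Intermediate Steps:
$L{\left(j,z \right)} = \sqrt{j}$ ($L{\left(j,z \right)} = \sqrt{0 + j} = \sqrt{j}$)
$J = 76$ ($J = \left(-4\right) \left(-19\right) = 76$)
$a = -9 - 18 \sqrt{6} \approx -53.091$
$\left(J + a\right) + 2598 = \left(76 - \left(9 + 18 \sqrt{6}\right)\right) + 2598 = \left(67 - 18 \sqrt{6}\right) + 2598 = 2665 - 18 \sqrt{6}$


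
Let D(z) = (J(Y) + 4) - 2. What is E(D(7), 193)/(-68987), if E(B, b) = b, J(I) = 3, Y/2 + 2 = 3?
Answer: -193/68987 ≈ -0.0027976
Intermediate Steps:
Y = 2 (Y = -4 + 2*3 = -4 + 6 = 2)
D(z) = 5 (D(z) = (3 + 4) - 2 = 7 - 2 = 5)
E(D(7), 193)/(-68987) = 193/(-68987) = 193*(-1/68987) = -193/68987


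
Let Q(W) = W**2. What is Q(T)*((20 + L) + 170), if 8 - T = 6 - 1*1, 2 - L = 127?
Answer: 585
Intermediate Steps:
L = -125 (L = 2 - 1*127 = 2 - 127 = -125)
T = 3 (T = 8 - (6 - 1*1) = 8 - (6 - 1) = 8 - 1*5 = 8 - 5 = 3)
Q(T)*((20 + L) + 170) = 3**2*((20 - 125) + 170) = 9*(-105 + 170) = 9*65 = 585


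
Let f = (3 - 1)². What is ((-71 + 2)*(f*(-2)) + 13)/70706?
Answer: 565/70706 ≈ 0.0079908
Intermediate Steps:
f = 4 (f = 2² = 4)
((-71 + 2)*(f*(-2)) + 13)/70706 = ((-71 + 2)*(4*(-2)) + 13)/70706 = (-69*(-8) + 13)*(1/70706) = (552 + 13)*(1/70706) = 565*(1/70706) = 565/70706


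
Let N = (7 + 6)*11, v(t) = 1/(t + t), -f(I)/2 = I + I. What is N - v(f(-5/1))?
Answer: 5719/40 ≈ 142.98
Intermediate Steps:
f(I) = -4*I (f(I) = -2*(I + I) = -4*I)
v(t) = 1/(2*t)
N = 143 (N = 13*11 = 143)
N - v(f(-5/1)) = 143 - 1/(2*((-(-20)/1))) = 143 - 1/(2*((-(-20)))) = 143 - 1/(2*((-4*(-5)))) = 143 - 1/(2*20) = 143 - 1*1/40 = 143 - 1/40 = 5719/40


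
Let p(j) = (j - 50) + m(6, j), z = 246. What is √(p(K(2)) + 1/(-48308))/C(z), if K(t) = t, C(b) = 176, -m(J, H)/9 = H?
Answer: I*√38505449333/4251104 ≈ 0.046159*I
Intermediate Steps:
m(J, H) = -9*H
p(j) = -50 - 8*j (p(j) = (j - 50) - 9*j = (-50 + j) - 9*j = -50 - 8*j)
√(p(K(2)) + 1/(-48308))/C(z) = √((-50 - 8*2) + 1/(-48308))/176 = √((-50 - 16) - 1/48308)*(1/176) = √(-66 - 1/48308)*(1/176) = √(-3188329/48308)*(1/176) = (I*√38505449333/24154)*(1/176) = I*√38505449333/4251104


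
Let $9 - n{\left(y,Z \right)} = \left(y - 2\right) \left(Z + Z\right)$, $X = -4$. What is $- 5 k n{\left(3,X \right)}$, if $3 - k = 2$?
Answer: $-85$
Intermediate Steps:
$k = 1$ ($k = 3 - 2 = 1$)
$n{\left(y,Z \right)} = 9 - 2 Z \left(-2 + y\right)$ ($n{\left(y,Z \right)} = 9 - \left(y - 2\right) \left(Z + Z\right) = 9 - \left(-2 + y\right) 2 Z = 9 - 2 Z \left(-2 + y\right)$)
$- 5 k n{\left(3,X \right)} = \left(-5\right) 1 \left(9 + 4 \left(-4\right) - \left(-8\right) 3\right) = - 5 \left(9 - 16 + 24\right) = \left(-5\right) 17 = -85$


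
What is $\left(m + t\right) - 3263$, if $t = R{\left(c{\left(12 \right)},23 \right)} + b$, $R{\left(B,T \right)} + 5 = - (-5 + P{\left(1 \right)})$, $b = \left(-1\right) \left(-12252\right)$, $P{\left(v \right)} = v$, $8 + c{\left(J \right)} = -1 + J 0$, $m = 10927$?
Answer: $19915$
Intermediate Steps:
$c{\left(J \right)} = -9$ ($c{\left(J \right)} = -8 + \left(-1 + J 0\right) = -8 + \left(-1 + 0\right) = -8 - 1 = -9$)
$b = 12252$
$R{\left(B,T \right)} = -1$ ($R{\left(B,T \right)} = -5 - \left(-5 + 1\right) = -5 - -4 = -5 + 4 = -1$)
$t = 12251$ ($t = -1 + 12252 = 12251$)
$\left(m + t\right) - 3263 = \left(10927 + 12251\right) - 3263 = 23178 - 3263 = 19915$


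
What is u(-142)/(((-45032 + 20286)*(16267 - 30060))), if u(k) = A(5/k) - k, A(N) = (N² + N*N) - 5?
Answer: 1381259/3441204149396 ≈ 4.0139e-7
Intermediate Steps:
A(N) = -5 + 2*N² (A(N) = (N² + N²) - 5 = 2*N² - 5 = -5 + 2*N²)
u(k) = -5 - k + 50/k² (u(k) = (-5 + 2*(5/k)²) - k = (-5 + 2*(25/k²)) - k = (-5 + 50/k²) - k = -5 - k + 50/k²)
u(-142)/(((-45032 + 20286)*(16267 - 30060))) = (-5 - 1*(-142) + 50/(-142)²)/(((-45032 + 20286)*(16267 - 30060))) = (-5 + 142 + 50*(1/20164))/((-24746*(-13793))) = (-5 + 142 + 25/10082)/341321578 = (1381259/10082)*(1/341321578) = 1381259/3441204149396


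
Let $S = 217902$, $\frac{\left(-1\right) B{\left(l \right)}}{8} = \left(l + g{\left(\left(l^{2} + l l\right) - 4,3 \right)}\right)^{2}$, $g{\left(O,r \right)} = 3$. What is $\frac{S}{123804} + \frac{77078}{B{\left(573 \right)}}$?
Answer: $\frac{7900203707}{4563910656} \approx 1.731$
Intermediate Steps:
$B{\left(l \right)} = - 8 \left(3 + l\right)^{2}$ ($B{\left(l \right)} = - 8 \left(l + 3\right)^{2} = - 8 \left(3 + l\right)^{2}$)
$\frac{S}{123804} + \frac{77078}{B{\left(573 \right)}} = \frac{217902}{123804} + \frac{77078}{\left(-8\right) \left(3 + 573\right)^{2}} = 217902 \cdot \frac{1}{123804} + \frac{77078}{\left(-8\right) 576^{2}} = \frac{36317}{20634} + \frac{77078}{\left(-8\right) 331776} = \frac{36317}{20634} + \frac{77078}{-2654208} = \frac{36317}{20634} + 77078 \left(- \frac{1}{2654208}\right) = \frac{36317}{20634} - \frac{38539}{1327104} = \frac{7900203707}{4563910656}$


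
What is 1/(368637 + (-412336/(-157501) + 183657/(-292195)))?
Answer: 46021004695/16965136664107078 ≈ 2.7127e-6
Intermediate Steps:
1/(368637 + (-412336/(-157501) + 183657/(-292195))) = 1/(368637 + (-412336*(-1/157501) + 183657*(-1/292195))) = 1/(368637 + (412336/157501 - 183657/292195)) = 1/(368637 + 91556356363/46021004695) = 1/(16965136664107078/46021004695) = 46021004695/16965136664107078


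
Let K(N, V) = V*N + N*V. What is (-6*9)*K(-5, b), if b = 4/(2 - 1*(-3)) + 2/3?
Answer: 792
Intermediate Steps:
b = 22/15 (b = 4/(2 + 3) + 2*(⅓) = 4/5 + ⅔ = 4*(⅕) + ⅔ = ⅘ + ⅔ = 22/15 ≈ 1.4667)
K(N, V) = 2*N*V (K(N, V) = N*V + N*V = 2*N*V)
(-6*9)*K(-5, b) = (-6*9)*(2*(-5)*(22/15)) = -54*(-44/3) = 792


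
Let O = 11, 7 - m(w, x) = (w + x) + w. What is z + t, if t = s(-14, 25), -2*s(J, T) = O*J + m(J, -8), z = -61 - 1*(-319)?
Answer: 627/2 ≈ 313.50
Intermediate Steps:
m(w, x) = 7 - x - 2*w (m(w, x) = 7 - ((w + x) + w) = 7 - (x + 2*w) = 7 + (-x - 2*w) = 7 - x - 2*w)
z = 258 (z = -61 + 319 = 258)
s(J, T) = -15/2 - 9*J/2 (s(J, T) = -(11*J + (7 - 1*(-8) - 2*J))/2 = -(11*J + (7 + 8 - 2*J))/2 = -(11*J + (15 - 2*J))/2 = -(15 + 9*J)/2 = -15/2 - 9*J/2)
t = 111/2 (t = -15/2 - 9/2*(-14) = -15/2 + 63 = 111/2 ≈ 55.500)
z + t = 258 + 111/2 = 627/2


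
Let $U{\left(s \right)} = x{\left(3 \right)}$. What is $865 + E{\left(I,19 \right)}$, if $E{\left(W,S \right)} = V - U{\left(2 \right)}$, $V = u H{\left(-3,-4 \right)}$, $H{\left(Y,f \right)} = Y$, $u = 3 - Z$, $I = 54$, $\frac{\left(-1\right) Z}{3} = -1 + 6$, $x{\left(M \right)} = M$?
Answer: $808$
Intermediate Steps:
$Z = -15$ ($Z = - 3 \left(-1 + 6\right) = \left(-3\right) 5 = -15$)
$u = 18$ ($u = 3 - -15 = 3 + 15 = 18$)
$U{\left(s \right)} = 3$
$V = -54$ ($V = 18 \left(-3\right) = -54$)
$E{\left(W,S \right)} = -57$ ($E{\left(W,S \right)} = -54 - 3 = -57$)
$865 + E{\left(I,19 \right)} = 865 - 57 = 808$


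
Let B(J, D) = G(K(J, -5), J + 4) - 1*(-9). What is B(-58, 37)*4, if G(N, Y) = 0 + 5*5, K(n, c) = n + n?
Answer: 136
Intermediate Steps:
K(n, c) = 2*n
G(N, Y) = 25 (G(N, Y) = 0 + 25 = 25)
B(J, D) = 34 (B(J, D) = 25 - 1*(-9) = 25 + 9 = 34)
B(-58, 37)*4 = 34*4 = 136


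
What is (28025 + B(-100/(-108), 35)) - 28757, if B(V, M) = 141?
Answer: -591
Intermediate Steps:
(28025 + B(-100/(-108), 35)) - 28757 = (28025 + 141) - 28757 = 28166 - 28757 = -591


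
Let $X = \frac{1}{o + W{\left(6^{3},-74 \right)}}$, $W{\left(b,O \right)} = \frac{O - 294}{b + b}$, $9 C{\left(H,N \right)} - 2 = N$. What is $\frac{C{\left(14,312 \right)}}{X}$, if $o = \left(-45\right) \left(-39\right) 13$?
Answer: $\frac{193418348}{243} \approx 7.9596 \cdot 10^{5}$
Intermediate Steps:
$o = 22815$ ($o = 1755 \cdot 13 = 22815$)
$C{\left(H,N \right)} = \frac{2}{9} + \frac{N}{9}$
$W{\left(b,O \right)} = \frac{-294 + O}{2 b}$
$X = \frac{27}{615982}$ ($X = \frac{1}{22815 + \frac{-294 - 74}{2 \cdot 6^{3}}} = \frac{1}{22815 + \frac{1}{2} \cdot \frac{1}{216} \left(-368\right)} = \frac{1}{22815 - \frac{23}{27}} = \frac{1}{\frac{615982}{27}} = \frac{27}{615982} \approx 4.3832 \cdot 10^{-5}$)
$\frac{C{\left(14,312 \right)}}{X} = \frac{\frac{2}{9} + \frac{1}{9} \cdot 312}{\frac{27}{615982}} = \left(\frac{2}{9} + \frac{104}{3}\right) \frac{615982}{27} = \frac{314}{9} \cdot \frac{615982}{27} = \frac{193418348}{243}$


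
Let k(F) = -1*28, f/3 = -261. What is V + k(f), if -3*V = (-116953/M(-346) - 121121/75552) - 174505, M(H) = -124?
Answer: 406308263639/7026336 ≈ 57827.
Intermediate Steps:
f = -783 (f = 3*(-261) = -783)
k(F) = -28
V = 406505001047/7026336 (V = -((-116953/(-124) - 121121/75552) - 174505)/3 = -((-116953*(-1/124) - 121121*1/75552) - 174505)/3 = -((116953/124 - 121121/75552) - 174505)/3 = -(2205253513/2342112 - 174505)/3 = -⅓*(-406505001047/2342112) = 406505001047/7026336 ≈ 57855.)
V + k(f) = 406505001047/7026336 - 28 = 406308263639/7026336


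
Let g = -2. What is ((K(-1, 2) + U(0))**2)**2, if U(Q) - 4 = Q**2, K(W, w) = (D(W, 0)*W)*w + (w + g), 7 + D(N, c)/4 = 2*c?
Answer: 12960000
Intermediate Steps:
D(N, c) = -28 + 8*c (D(N, c) = -28 + 4*(2*c) = -28 + 8*c)
K(W, w) = -2 + w - 28*W*w (K(W, w) = ((-28 + 8*0)*W)*w + (w - 2) = ((-28 + 0)*W)*w + (-2 + w) = (-28*W)*w + (-2 + w) = -28*W*w + (-2 + w) = -2 + w - 28*W*w)
U(Q) = 4 + Q**2
((K(-1, 2) + U(0))**2)**2 = (((-2 + 2 - 28*(-1)*2) + (4 + 0**2))**2)**2 = (((-2 + 2 + 56) + (4 + 0))**2)**2 = ((56 + 4)**2)**2 = (60**2)**2 = 3600**2 = 12960000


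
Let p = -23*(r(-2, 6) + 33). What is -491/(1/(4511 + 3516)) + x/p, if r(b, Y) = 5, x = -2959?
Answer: -3444655659/874 ≈ -3.9413e+6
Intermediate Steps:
p = -874 (p = -23*(5 + 33) = -23*38 = -874)
-491/(1/(4511 + 3516)) + x/p = -491/(1/(4511 + 3516)) - 2959/(-874) = -491/(1/8027) - 2959*(-1/874) = -491/1/8027 + 2959/874 = -491*8027 + 2959/874 = -3941257 + 2959/874 = -3444655659/874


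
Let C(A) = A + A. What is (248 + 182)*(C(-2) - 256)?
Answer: -111800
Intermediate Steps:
C(A) = 2*A
(248 + 182)*(C(-2) - 256) = (248 + 182)*(2*(-2) - 256) = 430*(-4 - 256) = 430*(-260) = -111800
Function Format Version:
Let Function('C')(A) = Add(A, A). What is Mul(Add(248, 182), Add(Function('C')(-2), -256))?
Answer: -111800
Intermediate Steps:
Function('C')(A) = Mul(2, A)
Mul(Add(248, 182), Add(Function('C')(-2), -256)) = Mul(Add(248, 182), Add(Mul(2, -2), -256)) = Mul(430, Add(-4, -256)) = Mul(430, -260) = -111800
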